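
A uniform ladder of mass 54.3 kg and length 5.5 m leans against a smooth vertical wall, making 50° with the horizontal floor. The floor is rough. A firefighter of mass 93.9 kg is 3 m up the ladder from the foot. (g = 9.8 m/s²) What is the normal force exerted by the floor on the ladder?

N_floor ≈ 1450 N

ΣF_y = 0: N_floor = 54.3×9.8 + 93.9×9.8 = 1452.4 N.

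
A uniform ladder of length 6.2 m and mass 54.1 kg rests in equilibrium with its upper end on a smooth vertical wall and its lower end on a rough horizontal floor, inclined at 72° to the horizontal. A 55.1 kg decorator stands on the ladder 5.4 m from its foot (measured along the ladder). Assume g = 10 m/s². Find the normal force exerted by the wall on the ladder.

Torques about the foot: N_wall · 6.2 sin 72° = 54.1×10×3.1 cos 72° + 55.1×10×5.4 cos 72° → N_wall = 243.82 N.

N_wall ≈ 244 N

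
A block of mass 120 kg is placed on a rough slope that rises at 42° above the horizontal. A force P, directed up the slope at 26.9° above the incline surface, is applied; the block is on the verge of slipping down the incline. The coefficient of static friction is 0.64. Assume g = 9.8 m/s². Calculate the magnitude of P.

P ≈ 378 N

On the verge of sliding down the incline, friction equals μN and acts up the slope.
Perpendicular: N + P sin 26.9° = W cos 42° = 873.9 N.
Along incline: P cos 26.9° + μN = W sin 42° with W sin 42° = 786.9 N.
Solving the pair for P and N: P = 377.9 N, N = 703 N (and f = μN = 449.9 N).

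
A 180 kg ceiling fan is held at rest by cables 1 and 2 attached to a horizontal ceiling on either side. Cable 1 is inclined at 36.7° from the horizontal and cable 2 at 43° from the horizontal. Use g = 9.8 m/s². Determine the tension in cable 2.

Weight W = 180 × 9.8 = 1764 N acts straight down.
Horizontal: T_1 cos 36.7° = T_2 cos 43°  →  T_1 = 0.9122 T_2.
Vertical: T_1 sin 36.7° + T_2 sin 43° = 1764.
Substituting the horizontal relation into the vertical equation gives 1.227 T_2 = 1764, so T_2 = 1437 N.

T_2 ≈ 1440 N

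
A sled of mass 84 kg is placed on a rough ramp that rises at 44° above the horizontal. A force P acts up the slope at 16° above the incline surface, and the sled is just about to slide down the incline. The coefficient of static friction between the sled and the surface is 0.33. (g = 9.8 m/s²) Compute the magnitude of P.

On the verge of sliding down the incline, friction equals μN and acts up the slope.
Perpendicular: N + P sin 16° = W cos 44° = 592.2 N.
Along incline: P cos 16° + μN = W sin 44° with W sin 44° = 571.8 N.
Solving the pair for P and N: P = 432.5 N, N = 472.9 N (and f = μN = 156.1 N).

P ≈ 433 N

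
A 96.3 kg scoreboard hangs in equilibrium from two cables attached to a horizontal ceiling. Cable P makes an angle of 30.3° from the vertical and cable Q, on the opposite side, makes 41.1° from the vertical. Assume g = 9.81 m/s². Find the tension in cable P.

Angles from the horizontal: cable P is 90° − 30.3° = 59.7°, cable Q is 90° − 41.1° = 48.9°.
Weight W = 96.3 × 9.81 = 944.7 N acts straight down.
Horizontal: T_P cos 59.7° = T_Q cos 48.9°  →  T_Q = 0.7675 T_P.
Vertical: T_P sin 59.7° + T_Q sin 48.9° = 944.7.
Substituting the horizontal relation into the vertical equation gives 1.442 T_P = 944.7, so T_P = 655.2 N.

T_P ≈ 655 N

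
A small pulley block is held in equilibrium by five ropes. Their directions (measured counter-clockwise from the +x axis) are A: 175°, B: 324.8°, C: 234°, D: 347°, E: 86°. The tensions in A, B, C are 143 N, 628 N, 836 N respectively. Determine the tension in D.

T_D ≈ 49.4 N

Resolve: ΣF_x = 143 cos 175° + 628 cos 324.8° + 836 cos 234° + T_D cos 347° + T_E cos 86° = 0.
        ΣF_y = 143 sin 175° + 628 sin 324.8° + 836 sin 234° + T_D sin 347° + T_E sin 86° = 0.
The known terms sum to (-120.7, -1026) N, so 0.9744 T_D + 0.0698 T_E = 120.7 and -0.2250 T_D + 0.9976 T_E = 1026.
Solving simultaneously: T_D = 49.43 N, T_E = 1040 N.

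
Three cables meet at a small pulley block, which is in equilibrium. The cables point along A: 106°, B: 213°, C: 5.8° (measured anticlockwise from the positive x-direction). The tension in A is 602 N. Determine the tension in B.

T_B ≈ 1300 N

Resolve: ΣF_x = 602 cos 106° + T_B cos 213° + T_C cos 5.8° = 0.
        ΣF_y = 602 sin 106° + T_B sin 213° + T_C sin 5.8° = 0.
The known terms sum to (-165.9, 578.7) N, so -0.8387 T_B + 0.9949 T_C = 165.9 and -0.5446 T_B + 0.1011 T_C = -578.7.
Solving simultaneously: T_B = 1296 N, T_C = 1259 N.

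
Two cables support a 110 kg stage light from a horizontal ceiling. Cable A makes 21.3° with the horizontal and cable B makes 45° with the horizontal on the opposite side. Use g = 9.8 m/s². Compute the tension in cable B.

Weight W = 110 × 9.8 = 1078 N acts straight down.
Horizontal: T_A cos 21.3° = T_B cos 45°  →  T_A = 0.7589 T_B.
Vertical: T_A sin 21.3° + T_B sin 45° = 1078.
Substituting the horizontal relation into the vertical equation gives 0.9828 T_B = 1078, so T_B = 1097 N.

T_B ≈ 1100 N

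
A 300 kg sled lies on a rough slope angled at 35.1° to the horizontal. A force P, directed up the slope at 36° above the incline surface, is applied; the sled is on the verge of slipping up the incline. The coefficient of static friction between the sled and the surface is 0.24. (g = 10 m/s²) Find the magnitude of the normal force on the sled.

N ≈ 1020 N

On the verge of sliding up the incline, friction equals μN and acts down the slope.
Perpendicular: N + P sin 36° = W cos 35.1° = 2454 N.
Along incline: P cos 36° = W sin 35.1° + μN  with W sin 35.1° = 1725 N.
Solving the pair for P and N: P = 2436 N, N = 1023 N (and f = μN = 245.5 N).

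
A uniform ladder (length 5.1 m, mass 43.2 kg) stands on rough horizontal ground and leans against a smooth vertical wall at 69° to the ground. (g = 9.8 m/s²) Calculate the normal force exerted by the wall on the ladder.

Torques about the foot: N_wall · 5.1 sin 69° = 43.2×9.8×2.55 cos 69° → N_wall = 81.256 N.

N_wall ≈ 81.3 N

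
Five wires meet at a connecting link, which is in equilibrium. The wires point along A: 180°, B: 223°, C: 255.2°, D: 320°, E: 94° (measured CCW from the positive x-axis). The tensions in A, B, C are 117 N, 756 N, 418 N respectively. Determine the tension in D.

Resolve: ΣF_x = 117 cos 180° + 756 cos 223° + 418 cos 255.2° + T_D cos 320° + T_E cos 94° = 0.
        ΣF_y = 117 sin 180° + 756 sin 223° + 418 sin 255.2° + T_D sin 320° + T_E sin 94° = 0.
The known terms sum to (-776.7, -919.7) N, so 0.7660 T_D − 0.0698 T_E = 776.7 and -0.6428 T_D + 0.9976 T_E = 919.7.
Solving simultaneously: T_D = 1166 N, T_E = 1673 N.

T_D ≈ 1170 N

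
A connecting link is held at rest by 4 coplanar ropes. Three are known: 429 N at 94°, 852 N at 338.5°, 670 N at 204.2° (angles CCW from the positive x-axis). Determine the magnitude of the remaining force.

F ≈ 220 N

Sum the known components: ΣF_x = 151.7 N, ΣF_y = -159 N.
For equilibrium the remaining force must supply (−ΣF_x, −ΣF_y) = (-151.7, 159) N.
Magnitude = √((-151.7)² + (159)²) = 219.7 N; direction = atan2(159, -151.7) = 133.7°.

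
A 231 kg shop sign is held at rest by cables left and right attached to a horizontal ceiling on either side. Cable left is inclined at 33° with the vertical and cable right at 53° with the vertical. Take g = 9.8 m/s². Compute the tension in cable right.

Angles from the horizontal: cable left is 90° − 33° = 57°, cable right is 90° − 53° = 37°.
Weight W = 231 × 9.8 = 2264 N acts straight down.
Horizontal: T_left cos 57° = T_right cos 37°  →  T_left = 1.466 T_right.
Vertical: T_left sin 57° + T_right sin 37° = 2264.
Substituting the horizontal relation into the vertical equation gives 1.832 T_right = 2264, so T_right = 1236 N.

T_right ≈ 1240 N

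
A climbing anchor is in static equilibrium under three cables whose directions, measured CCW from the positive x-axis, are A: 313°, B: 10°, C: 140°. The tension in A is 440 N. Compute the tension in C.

T_C ≈ 482 N

Resolve: ΣF_x = 440 cos 313° + T_B cos 10° + T_C cos 140° = 0.
        ΣF_y = 440 sin 313° + T_B sin 10° + T_C sin 140° = 0.
The known terms sum to (300.1, -321.8) N, so 0.9848 T_B − 0.7660 T_C = -300.1 and 0.1736 T_B + 0.6428 T_C = 321.8.
Solving simultaneously: T_B = 70 N, T_C = 481.7 N.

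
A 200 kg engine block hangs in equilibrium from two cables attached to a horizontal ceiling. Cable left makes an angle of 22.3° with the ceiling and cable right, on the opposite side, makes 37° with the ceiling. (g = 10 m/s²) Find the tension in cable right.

T_right ≈ 2150 N

Weight W = 200 × 10 = 2000 N acts straight down.
Horizontal: T_left cos 22.3° = T_right cos 37°  →  T_left = 0.8632 T_right.
Vertical: T_left sin 22.3° + T_right sin 37° = 2000.
Substituting the horizontal relation into the vertical equation gives 0.9294 T_right = 2000, so T_right = 2152 N.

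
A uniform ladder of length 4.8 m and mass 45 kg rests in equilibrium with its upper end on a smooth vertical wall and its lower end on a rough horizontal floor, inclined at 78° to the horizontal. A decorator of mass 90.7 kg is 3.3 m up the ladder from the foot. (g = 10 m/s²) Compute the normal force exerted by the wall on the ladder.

N_wall ≈ 180 N

Torques about the foot: N_wall · 4.8 sin 78° = 45×10×2.4 cos 78° + 90.7×10×3.3 cos 78° → N_wall = 180.37 N.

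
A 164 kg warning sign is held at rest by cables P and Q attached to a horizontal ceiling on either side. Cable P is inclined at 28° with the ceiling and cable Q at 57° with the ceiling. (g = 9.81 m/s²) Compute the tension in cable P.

Weight W = 164 × 9.81 = 1609 N acts straight down.
Horizontal: T_P cos 28° = T_Q cos 57°  →  T_Q = 1.621 T_P.
Vertical: T_P sin 28° + T_Q sin 57° = 1609.
Substituting the horizontal relation into the vertical equation gives 1.829 T_P = 1609, so T_P = 879.6 N.

T_P ≈ 880 N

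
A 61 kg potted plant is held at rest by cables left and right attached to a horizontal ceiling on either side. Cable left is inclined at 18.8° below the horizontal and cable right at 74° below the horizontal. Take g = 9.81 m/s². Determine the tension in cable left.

Weight W = 61 × 9.81 = 598.4 N acts straight down.
Horizontal: T_left cos 18.8° = T_right cos 74°  →  T_right = 3.434 T_left.
Vertical: T_left sin 18.8° + T_right sin 74° = 598.4.
Substituting the horizontal relation into the vertical equation gives 3.624 T_left = 598.4, so T_left = 165.1 N.

T_left ≈ 165 N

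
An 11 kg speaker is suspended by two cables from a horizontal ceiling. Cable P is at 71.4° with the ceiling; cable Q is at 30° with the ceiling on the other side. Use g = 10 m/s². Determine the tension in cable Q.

T_Q ≈ 35.8 N

Weight W = 11 × 10 = 110 N acts straight down.
Horizontal: T_P cos 71.4° = T_Q cos 30°  →  T_P = 2.715 T_Q.
Vertical: T_P sin 71.4° + T_Q sin 30° = 110.
Substituting the horizontal relation into the vertical equation gives 3.073 T_Q = 110, so T_Q = 35.79 N.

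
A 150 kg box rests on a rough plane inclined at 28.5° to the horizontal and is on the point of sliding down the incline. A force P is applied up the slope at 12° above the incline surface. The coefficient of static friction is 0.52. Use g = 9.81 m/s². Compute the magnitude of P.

On the verge of sliding down the incline, friction equals μN and acts up the slope.
Perpendicular: N + P sin 12° = W cos 28.5° = 1293 N.
Along incline: P cos 12° + μN = W sin 28.5° with W sin 28.5° = 702.1 N.
Solving the pair for P and N: P = 34.12 N, N = 1286 N (and f = μN = 668.8 N).

P ≈ 34.1 N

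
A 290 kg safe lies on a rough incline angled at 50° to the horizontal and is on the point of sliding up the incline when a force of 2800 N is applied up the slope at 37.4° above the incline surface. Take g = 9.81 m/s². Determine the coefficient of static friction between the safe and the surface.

μ ≈ 0.352

On the verge of sliding up the incline, friction is at its maximum μN and acts down the slope.
Perpendicular to incline: N = W cos 50° − P sin 37.4° = 1829 − 1701 = 128 N.
Along incline: P cos 37.4° − μN = W sin 50° → μ = −(W sin 50° − P cos 37.4°) / N = 0.3518.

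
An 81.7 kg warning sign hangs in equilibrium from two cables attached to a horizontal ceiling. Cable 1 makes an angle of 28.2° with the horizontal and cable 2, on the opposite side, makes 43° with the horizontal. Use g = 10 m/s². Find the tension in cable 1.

T_1 ≈ 631 N

Weight W = 81.7 × 10 = 817 N acts straight down.
Horizontal: T_1 cos 28.2° = T_2 cos 43°  →  T_2 = 1.205 T_1.
Vertical: T_1 sin 28.2° + T_2 sin 43° = 817.
Substituting the horizontal relation into the vertical equation gives 1.294 T_1 = 817, so T_1 = 631.2 N.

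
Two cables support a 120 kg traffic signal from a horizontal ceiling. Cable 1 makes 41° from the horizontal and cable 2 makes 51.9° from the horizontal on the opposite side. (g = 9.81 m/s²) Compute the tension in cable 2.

Weight W = 120 × 9.81 = 1177 N acts straight down.
Horizontal: T_1 cos 41° = T_2 cos 51.9°  →  T_1 = 0.8176 T_2.
Vertical: T_1 sin 41° + T_2 sin 51.9° = 1177.
Substituting the horizontal relation into the vertical equation gives 1.323 T_2 = 1177, so T_2 = 889.6 N.

T_2 ≈ 890 N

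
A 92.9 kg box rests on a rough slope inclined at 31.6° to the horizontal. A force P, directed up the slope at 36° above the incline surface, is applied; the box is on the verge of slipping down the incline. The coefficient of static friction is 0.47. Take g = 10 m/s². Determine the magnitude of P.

On the verge of sliding down the incline, friction equals μN and acts up the slope.
Perpendicular: N + P sin 36° = W cos 31.6° = 791.3 N.
Along incline: P cos 36° + μN = W sin 31.6° with W sin 31.6° = 486.8 N.
Solving the pair for P and N: P = 215.7 N, N = 664.5 N (and f = μN = 312.3 N).

P ≈ 216 N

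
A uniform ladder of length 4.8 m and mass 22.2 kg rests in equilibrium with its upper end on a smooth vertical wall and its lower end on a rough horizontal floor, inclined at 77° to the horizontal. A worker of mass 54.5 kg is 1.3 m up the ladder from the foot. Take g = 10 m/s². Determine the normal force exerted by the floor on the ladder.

ΣF_y = 0: N_floor = 22.2×10 + 54.5×10 = 767 N.

N_floor ≈ 767 N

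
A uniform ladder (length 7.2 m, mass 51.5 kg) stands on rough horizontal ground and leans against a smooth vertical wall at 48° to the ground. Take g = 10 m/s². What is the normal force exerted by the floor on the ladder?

ΣF_y = 0: N_floor = 51.5×10 = 515 N.

N_floor ≈ 515 N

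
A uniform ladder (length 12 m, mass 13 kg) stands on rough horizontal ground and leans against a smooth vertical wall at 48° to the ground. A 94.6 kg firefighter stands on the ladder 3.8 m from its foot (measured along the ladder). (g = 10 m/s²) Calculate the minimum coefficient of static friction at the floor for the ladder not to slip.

μ_min ≈ 0.305

ΣF_y = 0: N_floor = 13×10 + 94.6×10 = 1076 N.
Torques about the foot: N_wall · 12 sin 48° = 13×10×6 cos 48° + 94.6×10×3.8 cos 48° → N_wall = 328.26 N.
ΣF_x = 0: f_floor = N_wall = 328.26 N.
μ_min = f_floor / N_floor = 328.26 / 1076 = 0.3051.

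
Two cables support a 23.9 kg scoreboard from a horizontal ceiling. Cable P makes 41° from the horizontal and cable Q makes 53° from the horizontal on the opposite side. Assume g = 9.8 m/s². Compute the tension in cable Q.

T_Q ≈ 177 N

Weight W = 23.9 × 9.8 = 234.2 N acts straight down.
Horizontal: T_P cos 41° = T_Q cos 53°  →  T_P = 0.7974 T_Q.
Vertical: T_P sin 41° + T_Q sin 53° = 234.2.
Substituting the horizontal relation into the vertical equation gives 1.322 T_Q = 234.2, so T_Q = 177.2 N.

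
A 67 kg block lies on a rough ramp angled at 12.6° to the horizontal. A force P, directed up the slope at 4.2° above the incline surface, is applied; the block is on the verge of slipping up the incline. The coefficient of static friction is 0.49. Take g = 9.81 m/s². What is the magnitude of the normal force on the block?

N ≈ 609 N

On the verge of sliding up the incline, friction equals μN and acts down the slope.
Perpendicular: N + P sin 4.2° = W cos 12.6° = 641.4 N.
Along incline: P cos 4.2° = W sin 12.6° + μN  with W sin 12.6° = 143.4 N.
Solving the pair for P and N: P = 443 N, N = 609 N (and f = μN = 298.4 N).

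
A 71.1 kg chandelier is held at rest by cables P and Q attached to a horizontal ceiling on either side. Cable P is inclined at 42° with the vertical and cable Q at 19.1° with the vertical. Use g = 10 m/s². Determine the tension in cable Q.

Angles from the horizontal: cable P is 90° − 42° = 48°, cable Q is 90° − 19.1° = 70.9°.
Weight W = 71.1 × 10 = 711 N acts straight down.
Horizontal: T_P cos 48° = T_Q cos 70.9°  →  T_P = 0.489 T_Q.
Vertical: T_P sin 48° + T_Q sin 70.9° = 711.
Substituting the horizontal relation into the vertical equation gives 1.308 T_Q = 711, so T_Q = 543.4 N.

T_Q ≈ 543 N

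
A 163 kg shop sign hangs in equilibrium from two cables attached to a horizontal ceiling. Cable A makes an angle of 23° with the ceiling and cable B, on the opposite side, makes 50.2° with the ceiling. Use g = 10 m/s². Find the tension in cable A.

Weight W = 163 × 10 = 1630 N acts straight down.
Horizontal: T_A cos 23° = T_B cos 50.2°  →  T_B = 1.438 T_A.
Vertical: T_A sin 23° + T_B sin 50.2° = 1630.
Substituting the horizontal relation into the vertical equation gives 1.496 T_A = 1630, so T_A = 1090 N.

T_A ≈ 1090 N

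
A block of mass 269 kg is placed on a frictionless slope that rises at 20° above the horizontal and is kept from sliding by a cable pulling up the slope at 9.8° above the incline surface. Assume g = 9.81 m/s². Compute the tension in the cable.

T ≈ 916 N

Take axes along and perpendicular to the incline. Weight components: W sin 20° = 902.6 N down-slope, W cos 20° = 2480 N into the surface.
Along incline: T cos 9.8° = W sin 20° → T = 915.9 N.
Perpendicular: N = W cos 20° − T sin 9.8° = 2324 N.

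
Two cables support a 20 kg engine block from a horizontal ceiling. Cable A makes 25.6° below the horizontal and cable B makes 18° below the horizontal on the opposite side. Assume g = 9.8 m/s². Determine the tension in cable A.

Weight W = 20 × 9.8 = 196 N acts straight down.
Horizontal: T_A cos 25.6° = T_B cos 18°  →  T_B = 0.9482 T_A.
Vertical: T_A sin 25.6° + T_B sin 18° = 196.
Substituting the horizontal relation into the vertical equation gives 0.7251 T_A = 196, so T_A = 270.3 N.

T_A ≈ 270 N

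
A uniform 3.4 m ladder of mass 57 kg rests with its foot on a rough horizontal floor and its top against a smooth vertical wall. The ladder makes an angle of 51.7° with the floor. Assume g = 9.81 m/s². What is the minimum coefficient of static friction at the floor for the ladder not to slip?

ΣF_y = 0: N_floor = 57×9.81 = 559.17 N.
Torques about the foot: N_wall · 3.4 sin 51.7° = 57×9.81×1.7 cos 51.7° → N_wall = 220.8 N.
ΣF_x = 0: f_floor = N_wall = 220.8 N.
μ_min = f_floor / N_floor = 220.8 / 559.17 = 0.3949.

μ_min ≈ 0.395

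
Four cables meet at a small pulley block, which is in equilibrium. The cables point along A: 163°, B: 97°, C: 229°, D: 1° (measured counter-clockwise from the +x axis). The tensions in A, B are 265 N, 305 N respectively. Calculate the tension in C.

T_C ≈ 518 N

Resolve: ΣF_x = 265 cos 163° + 305 cos 97° + T_C cos 229° + T_D cos 1° = 0.
        ΣF_y = 265 sin 163° + 305 sin 97° + T_C sin 229° + T_D sin 1° = 0.
The known terms sum to (-290.6, 380.2) N, so -0.6561 T_C + 0.9998 T_D = 290.6 and -0.7547 T_C + 0.0175 T_D = -380.2.
Solving simultaneously: T_C = 518.4 N, T_D = 630.8 N.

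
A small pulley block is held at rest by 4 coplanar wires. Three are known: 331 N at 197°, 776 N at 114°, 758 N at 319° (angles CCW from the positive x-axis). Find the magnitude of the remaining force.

Sum the known components: ΣF_x = -60.09 N, ΣF_y = 114.8 N.
For equilibrium the remaining force must supply (−ΣF_x, −ΣF_y) = (60.09, -114.8) N.
Magnitude = √((60.09)² + (-114.8)²) = 129.6 N; direction = atan2(-114.8, 60.09) = 297.6°.

F ≈ 130 N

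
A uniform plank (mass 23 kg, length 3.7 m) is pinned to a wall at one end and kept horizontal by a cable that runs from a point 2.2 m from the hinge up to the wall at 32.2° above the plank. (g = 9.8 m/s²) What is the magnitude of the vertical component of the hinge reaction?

|H_y| ≈ 35.9 N

Take torques about the hinge: T sin 32.2° · 2.2 = 23×9.8×1.85 = 416.99 N·m.
So T = 416.99 / (0.5329 × 2.2) = 355.69 N.
ΣF_y = 0: H_y = (23×9.8) − T sin 32.2° = 225.4 − 189.54 = 35.859 N.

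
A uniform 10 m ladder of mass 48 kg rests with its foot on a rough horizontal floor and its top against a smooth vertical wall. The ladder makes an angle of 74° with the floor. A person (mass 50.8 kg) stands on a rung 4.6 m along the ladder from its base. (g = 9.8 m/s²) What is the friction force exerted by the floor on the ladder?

Torques about the foot: N_wall · 10 sin 74° = 48×9.8×5 cos 74° + 50.8×9.8×4.6 cos 74° → N_wall = 133.11 N.
ΣF_x = 0: f_floor = N_wall = 133.11 N.

f ≈ 133 N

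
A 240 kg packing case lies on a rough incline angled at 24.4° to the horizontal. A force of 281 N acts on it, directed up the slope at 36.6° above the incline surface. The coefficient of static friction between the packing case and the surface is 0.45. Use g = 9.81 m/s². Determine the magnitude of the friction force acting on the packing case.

Axes along / perpendicular to the incline. W sin 24.4° = 972.6 N down-slope; W cos 24.4° = 2144 N into the surface.
Perpendicular: N = W cos 24.4° − P sin 36.6° = 2144 − 167.5 = 1977 N.
Along incline: P cos 36.6° + f = W sin 24.4° (friction acts up-slope) → f = 972.6 − 225.6 = 747 N.
|f| = 747 N ≤ μN = 889.5 N, so the packing case is indeed static.

f ≈ 747 N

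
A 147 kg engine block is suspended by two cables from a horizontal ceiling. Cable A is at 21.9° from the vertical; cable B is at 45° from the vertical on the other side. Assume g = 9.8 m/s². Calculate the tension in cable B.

Angles from the horizontal: cable A is 90° − 21.9° = 68.1°, cable B is 90° − 45° = 45°.
Weight W = 147 × 9.8 = 1441 N acts straight down.
Horizontal: T_A cos 68.1° = T_B cos 45°  →  T_A = 1.896 T_B.
Vertical: T_A sin 68.1° + T_B sin 45° = 1441.
Substituting the horizontal relation into the vertical equation gives 2.466 T_B = 1441, so T_B = 584.2 N.

T_B ≈ 584 N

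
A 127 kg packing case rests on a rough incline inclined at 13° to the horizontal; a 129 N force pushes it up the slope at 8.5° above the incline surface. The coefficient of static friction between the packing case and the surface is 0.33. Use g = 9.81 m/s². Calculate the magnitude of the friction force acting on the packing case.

f ≈ 153 N

Axes along / perpendicular to the incline. W sin 13° = 280.3 N down-slope; W cos 13° = 1214 N into the surface.
Perpendicular: N = W cos 13° − P sin 8.5° = 1214 − 19.07 = 1195 N.
Along incline: P cos 8.5° + f = W sin 13° (friction acts up-slope) → f = 280.3 − 127.6 = 152.7 N.
|f| = 152.7 N ≤ μN = 394.3 N, so the packing case is indeed static.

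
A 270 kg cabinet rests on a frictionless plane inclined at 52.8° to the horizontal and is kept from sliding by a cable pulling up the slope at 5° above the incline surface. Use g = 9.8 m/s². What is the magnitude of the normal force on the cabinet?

Take axes along and perpendicular to the incline. Weight components: W sin 52.8° = 2108 N down-slope, W cos 52.8° = 1600 N into the surface.
Along incline: T cos 5° = W sin 52.8° → T = 2116 N.
Perpendicular: N = W cos 52.8° − T sin 5° = 1415 N.

N ≈ 1420 N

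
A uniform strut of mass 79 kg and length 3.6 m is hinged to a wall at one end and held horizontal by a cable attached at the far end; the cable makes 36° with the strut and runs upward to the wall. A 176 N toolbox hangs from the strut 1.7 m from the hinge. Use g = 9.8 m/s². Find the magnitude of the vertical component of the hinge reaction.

Take torques about the hinge: T sin 36° · 3.6 = 79×9.8×1.8 + 176×1.7 = 1692.8 N·m.
So T = 1692.8 / (0.5878 × 3.6) = 799.97 N.
ΣF_y = 0: H_y = (79×9.8 + 176) − T sin 36° = 950.2 − 470.21 = 479.99 N.

|H_y| ≈ 480 N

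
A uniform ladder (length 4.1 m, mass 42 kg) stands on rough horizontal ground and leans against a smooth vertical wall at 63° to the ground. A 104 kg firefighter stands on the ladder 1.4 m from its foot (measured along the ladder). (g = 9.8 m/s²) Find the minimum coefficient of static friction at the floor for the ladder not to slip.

ΣF_y = 0: N_floor = 42×9.8 + 104×9.8 = 1430.8 N.
Torques about the foot: N_wall · 4.1 sin 63° = 42×9.8×2.05 cos 63° + 104×9.8×1.4 cos 63° → N_wall = 282.19 N.
ΣF_x = 0: f_floor = N_wall = 282.19 N.
μ_min = f_floor / N_floor = 282.19 / 1430.8 = 0.1972.

μ_min ≈ 0.197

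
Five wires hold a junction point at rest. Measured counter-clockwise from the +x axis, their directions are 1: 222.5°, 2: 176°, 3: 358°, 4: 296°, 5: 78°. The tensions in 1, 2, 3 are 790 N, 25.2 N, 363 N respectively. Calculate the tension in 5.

Resolve: ΣF_x = 790 cos 222.5° + 25.2 cos 176° + 363 cos 358° + T_4 cos 296° + T_5 cos 78° = 0.
        ΣF_y = 790 sin 222.5° + 25.2 sin 176° + 363 sin 358° + T_4 sin 296° + T_5 sin 78° = 0.
The known terms sum to (-244.8, -544.6) N, so 0.4384 T_4 + 0.2079 T_5 = 244.8 and -0.8988 T_4 + 0.9781 T_5 = 544.6.
Solving simultaneously: T_4 = 205 N, T_5 = 745.2 N.

T_5 ≈ 745 N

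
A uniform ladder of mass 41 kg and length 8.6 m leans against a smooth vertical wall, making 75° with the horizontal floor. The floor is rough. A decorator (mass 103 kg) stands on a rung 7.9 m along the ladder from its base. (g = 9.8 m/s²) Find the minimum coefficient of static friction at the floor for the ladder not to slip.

μ_min ≈ 0.214

ΣF_y = 0: N_floor = 41×9.8 + 103×9.8 = 1411.2 N.
Torques about the foot: N_wall · 8.6 sin 75° = 41×9.8×4.3 cos 75° + 103×9.8×7.9 cos 75° → N_wall = 302.28 N.
ΣF_x = 0: f_floor = N_wall = 302.28 N.
μ_min = f_floor / N_floor = 302.28 / 1411.2 = 0.2142.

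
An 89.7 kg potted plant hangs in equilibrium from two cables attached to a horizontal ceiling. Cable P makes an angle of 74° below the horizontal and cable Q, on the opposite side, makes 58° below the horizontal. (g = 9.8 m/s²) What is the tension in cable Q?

T_Q ≈ 326 N

Weight W = 89.7 × 9.8 = 879.1 N acts straight down.
Horizontal: T_P cos 74° = T_Q cos 58°  →  T_P = 1.923 T_Q.
Vertical: T_P sin 74° + T_Q sin 58° = 879.1.
Substituting the horizontal relation into the vertical equation gives 2.696 T_Q = 879.1, so T_Q = 326 N.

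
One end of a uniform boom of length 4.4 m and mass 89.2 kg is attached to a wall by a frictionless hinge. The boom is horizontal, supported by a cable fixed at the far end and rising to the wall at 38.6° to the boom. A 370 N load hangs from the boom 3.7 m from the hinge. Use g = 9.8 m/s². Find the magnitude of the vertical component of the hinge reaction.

|H_y| ≈ 496 N

Take torques about the hinge: T sin 38.6° · 4.4 = 89.2×9.8×2.2 + 370×3.7 = 3292.2 N·m.
So T = 3292.2 / (0.6239 × 4.4) = 1199.3 N.
ΣF_y = 0: H_y = (89.2×9.8 + 370) − T sin 38.6° = 1244.2 − 748.22 = 495.94 N.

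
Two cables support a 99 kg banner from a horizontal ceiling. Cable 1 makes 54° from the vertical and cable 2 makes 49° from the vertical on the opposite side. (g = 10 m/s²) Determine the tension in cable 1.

Angles from the horizontal: cable 1 is 90° − 54° = 36°, cable 2 is 90° − 49° = 41°.
Weight W = 99 × 10 = 990 N acts straight down.
Horizontal: T_1 cos 36° = T_2 cos 41°  →  T_2 = 1.072 T_1.
Vertical: T_1 sin 36° + T_2 sin 41° = 990.
Substituting the horizontal relation into the vertical equation gives 1.291 T_1 = 990, so T_1 = 766.8 N.

T_1 ≈ 767 N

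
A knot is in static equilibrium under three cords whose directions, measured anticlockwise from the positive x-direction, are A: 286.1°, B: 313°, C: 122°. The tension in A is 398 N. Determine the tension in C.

T_C ≈ 944 N

Resolve: ΣF_x = 398 cos 286.1° + T_B cos 313° + T_C cos 122° = 0.
        ΣF_y = 398 sin 286.1° + T_B sin 313° + T_C sin 122° = 0.
The known terms sum to (110.4, -382.4) N, so 0.6820 T_B − 0.5299 T_C = -110.4 and -0.7314 T_B + 0.8480 T_C = 382.4.
Solving simultaneously: T_B = 571.4 N, T_C = 943.7 N.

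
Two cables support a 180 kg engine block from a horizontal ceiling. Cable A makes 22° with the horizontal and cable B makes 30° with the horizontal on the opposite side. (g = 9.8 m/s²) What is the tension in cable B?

T_B ≈ 2080 N

Weight W = 180 × 9.8 = 1764 N acts straight down.
Horizontal: T_A cos 22° = T_B cos 30°  →  T_A = 0.934 T_B.
Vertical: T_A sin 22° + T_B sin 30° = 1764.
Substituting the horizontal relation into the vertical equation gives 0.8499 T_B = 1764, so T_B = 2076 N.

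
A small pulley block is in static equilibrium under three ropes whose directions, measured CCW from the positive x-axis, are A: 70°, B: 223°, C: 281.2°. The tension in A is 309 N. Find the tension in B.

T_B ≈ 188 N

Resolve: ΣF_x = 309 cos 70° + T_B cos 223° + T_C cos 281.2° = 0.
        ΣF_y = 309 sin 70° + T_B sin 223° + T_C sin 281.2° = 0.
The known terms sum to (105.7, 290.4) N, so -0.7314 T_B + 0.1942 T_C = -105.7 and -0.6820 T_B − 0.9810 T_C = -290.4.
Solving simultaneously: T_B = 188.3 N, T_C = 165.1 N.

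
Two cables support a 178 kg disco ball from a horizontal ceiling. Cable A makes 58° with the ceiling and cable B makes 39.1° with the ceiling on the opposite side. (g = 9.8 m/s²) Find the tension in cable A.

T_A ≈ 1360 N

Weight W = 178 × 9.8 = 1744 N acts straight down.
Horizontal: T_A cos 58° = T_B cos 39.1°  →  T_B = 0.6828 T_A.
Vertical: T_A sin 58° + T_B sin 39.1° = 1744.
Substituting the horizontal relation into the vertical equation gives 1.279 T_A = 1744, so T_A = 1364 N.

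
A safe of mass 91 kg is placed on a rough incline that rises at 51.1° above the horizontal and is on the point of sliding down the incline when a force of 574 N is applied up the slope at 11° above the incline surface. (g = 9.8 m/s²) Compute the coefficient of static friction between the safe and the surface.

μ ≈ 0.290

On the verge of sliding down the incline, friction is at its maximum μN and acts up the slope.
Perpendicular to incline: N = W cos 51.1° − P sin 11° = 560 − 109.5 = 450.5 N.
Along incline: P cos 11° + μN = W sin 51.1° → μ = (W sin 51.1° − P cos 11°) / N = 0.2899.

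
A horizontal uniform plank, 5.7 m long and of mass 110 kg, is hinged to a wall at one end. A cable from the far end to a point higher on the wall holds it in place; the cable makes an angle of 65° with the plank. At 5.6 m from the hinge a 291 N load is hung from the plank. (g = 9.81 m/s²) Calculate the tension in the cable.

T ≈ 911 N

Take torques about the hinge: T sin 65° · 5.7 = 110×9.81×2.85 + 291×5.6 = 4705 N·m.
So T = 4705 / (0.9063 × 5.7) = 910.78 N.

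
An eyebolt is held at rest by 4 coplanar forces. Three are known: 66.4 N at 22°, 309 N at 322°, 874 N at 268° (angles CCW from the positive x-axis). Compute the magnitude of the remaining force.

F ≈ 1070 N

Sum the known components: ΣF_x = 274.6 N, ΣF_y = -1039 N.
For equilibrium the remaining force must supply (−ΣF_x, −ΣF_y) = (-274.6, 1039) N.
Magnitude = √((-274.6)² + (1039)²) = 1075 N; direction = atan2(1039, -274.6) = 104.8°.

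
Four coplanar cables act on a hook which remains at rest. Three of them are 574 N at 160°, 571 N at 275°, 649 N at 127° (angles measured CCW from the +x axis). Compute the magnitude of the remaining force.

Sum the known components: ΣF_x = -880.2 N, ΣF_y = 145.8 N.
For equilibrium the remaining force must supply (−ΣF_x, −ΣF_y) = (880.2, -145.8) N.
Magnitude = √((880.2)² + (-145.8)²) = 892.2 N; direction = atan2(-145.8, 880.2) = 350.6°.

F ≈ 892 N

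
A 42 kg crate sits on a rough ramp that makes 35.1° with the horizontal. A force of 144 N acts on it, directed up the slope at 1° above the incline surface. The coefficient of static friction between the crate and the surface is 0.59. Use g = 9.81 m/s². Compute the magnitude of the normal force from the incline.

N ≈ 335 N

Axes along / perpendicular to the incline. W sin 35.1° = 236.9 N down-slope; W cos 35.1° = 337.1 N into the surface.
Perpendicular: N = W cos 35.1° − P sin 1° = 337.1 − 2.513 = 334.6 N.
Along incline: P cos 1° + f = W sin 35.1° (friction acts up-slope) → f = 236.9 − 144 = 92.94 N.
|f| = 92.94 N ≤ μN = 197.4 N, so the crate is indeed static.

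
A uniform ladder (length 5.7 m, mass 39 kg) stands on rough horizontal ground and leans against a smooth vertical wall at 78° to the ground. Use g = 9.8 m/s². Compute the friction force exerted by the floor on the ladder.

Torques about the foot: N_wall · 5.7 sin 78° = 39×9.8×2.85 cos 78° → N_wall = 40.62 N.
ΣF_x = 0: f_floor = N_wall = 40.62 N.

f ≈ 40.6 N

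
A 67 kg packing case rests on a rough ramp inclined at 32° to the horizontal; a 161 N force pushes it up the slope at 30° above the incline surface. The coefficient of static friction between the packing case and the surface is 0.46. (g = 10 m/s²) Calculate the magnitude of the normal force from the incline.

N ≈ 488 N

Axes along / perpendicular to the incline. W sin 32° = 355 N down-slope; W cos 32° = 568.2 N into the surface.
Perpendicular: N = W cos 32° − P sin 30° = 568.2 − 80.5 = 487.7 N.
Along incline: P cos 30° + f = W sin 32° (friction acts up-slope) → f = 355 − 139.4 = 215.6 N.
|f| = 215.6 N ≤ μN = 224.3 N, so the packing case is indeed static.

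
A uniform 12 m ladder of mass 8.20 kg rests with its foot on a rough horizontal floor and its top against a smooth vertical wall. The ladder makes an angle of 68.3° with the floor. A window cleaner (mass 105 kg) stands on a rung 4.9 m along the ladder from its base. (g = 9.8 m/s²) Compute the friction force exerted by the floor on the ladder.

Torques about the foot: N_wall · 12 sin 68.3° = 8.20×9.8×6 cos 68.3° + 105×9.8×4.9 cos 68.3° → N_wall = 183.2 N.
ΣF_x = 0: f_floor = N_wall = 183.2 N.

f ≈ 183 N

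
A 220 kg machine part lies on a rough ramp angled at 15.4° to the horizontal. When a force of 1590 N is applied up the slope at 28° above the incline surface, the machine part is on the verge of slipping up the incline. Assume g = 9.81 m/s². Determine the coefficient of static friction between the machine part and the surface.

On the verge of sliding up the incline, friction is at its maximum μN and acts down the slope.
Perpendicular to incline: N = W cos 15.4° − P sin 28° = 2081 − 746.5 = 1334 N.
Along incline: P cos 28° − μN = W sin 15.4° → μ = −(W sin 15.4° − P cos 28°) / N = 0.6226.

μ ≈ 0.623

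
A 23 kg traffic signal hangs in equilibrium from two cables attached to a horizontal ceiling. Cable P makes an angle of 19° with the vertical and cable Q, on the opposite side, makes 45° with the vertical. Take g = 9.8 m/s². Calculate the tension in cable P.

T_P ≈ 177 N

Angles from the horizontal: cable P is 90° − 19° = 71°, cable Q is 90° − 45° = 45°.
Weight W = 23 × 9.8 = 225.4 N acts straight down.
Horizontal: T_P cos 71° = T_Q cos 45°  →  T_Q = 0.4604 T_P.
Vertical: T_P sin 71° + T_Q sin 45° = 225.4.
Substituting the horizontal relation into the vertical equation gives 1.271 T_P = 225.4, so T_P = 177.3 N.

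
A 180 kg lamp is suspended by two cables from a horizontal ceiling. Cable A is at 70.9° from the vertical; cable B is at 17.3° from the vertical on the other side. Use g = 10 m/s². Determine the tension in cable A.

T_A ≈ 536 N

Angles from the horizontal: cable A is 90° − 70.9° = 19.1°, cable B is 90° − 17.3° = 72.7°.
Weight W = 180 × 10 = 1800 N acts straight down.
Horizontal: T_A cos 19.1° = T_B cos 72.7°  →  T_B = 3.178 T_A.
Vertical: T_A sin 19.1° + T_B sin 72.7° = 1800.
Substituting the horizontal relation into the vertical equation gives 3.361 T_A = 1800, so T_A = 535.5 N.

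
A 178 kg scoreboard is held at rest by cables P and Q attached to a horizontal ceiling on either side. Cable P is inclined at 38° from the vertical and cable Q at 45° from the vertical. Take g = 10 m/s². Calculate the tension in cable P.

T_P ≈ 1270 N

Angles from the horizontal: cable P is 90° − 38° = 52°, cable Q is 90° − 45° = 45°.
Weight W = 178 × 10 = 1780 N acts straight down.
Horizontal: T_P cos 52° = T_Q cos 45°  →  T_Q = 0.8707 T_P.
Vertical: T_P sin 52° + T_Q sin 45° = 1780.
Substituting the horizontal relation into the vertical equation gives 1.404 T_P = 1780, so T_P = 1268 N.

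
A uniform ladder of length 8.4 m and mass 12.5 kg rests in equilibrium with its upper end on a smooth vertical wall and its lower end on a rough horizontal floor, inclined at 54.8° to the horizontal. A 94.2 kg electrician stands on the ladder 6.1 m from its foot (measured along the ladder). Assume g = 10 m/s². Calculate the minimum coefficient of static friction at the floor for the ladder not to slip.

ΣF_y = 0: N_floor = 12.5×10 + 94.2×10 = 1067 N.
Torques about the foot: N_wall · 8.4 sin 54.8° = 12.5×10×4.2 cos 54.8° + 94.2×10×6.1 cos 54.8° → N_wall = 526.65 N.
ΣF_x = 0: f_floor = N_wall = 526.65 N.
μ_min = f_floor / N_floor = 526.65 / 1067 = 0.4936.

μ_min ≈ 0.494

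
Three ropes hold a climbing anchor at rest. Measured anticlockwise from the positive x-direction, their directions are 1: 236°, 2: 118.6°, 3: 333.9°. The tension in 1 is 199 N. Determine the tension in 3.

T_3 ≈ 306 N

Resolve: ΣF_x = 199 cos 236° + T_2 cos 118.6° + T_3 cos 333.9° = 0.
        ΣF_y = 199 sin 236° + T_2 sin 118.6° + T_3 sin 333.9° = 0.
The known terms sum to (-111.3, -165) N, so -0.4787 T_2 + 0.8980 T_3 = 111.3 and 0.8780 T_2 − 0.4399 T_3 = 165.
Solving simultaneously: T_2 = 341.1 N, T_3 = 305.7 N.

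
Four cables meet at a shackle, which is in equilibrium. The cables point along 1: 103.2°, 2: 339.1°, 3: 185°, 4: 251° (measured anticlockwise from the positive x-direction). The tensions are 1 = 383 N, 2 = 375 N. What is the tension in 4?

Resolve: ΣF_x = 383 cos 103.2° + 375 cos 339.1° + T_3 cos 185° + T_4 cos 251° = 0.
        ΣF_y = 383 sin 103.2° + 375 sin 339.1° + T_3 sin 185° + T_4 sin 251° = 0.
The known terms sum to (262.9, 239.1) N, so -0.9962 T_3 − 0.3256 T_4 = -262.9 and -0.0872 T_3 − 0.9455 T_4 = -239.1.
Solving simultaneously: T_3 = 186.9 N, T_4 = 235.7 N.

T_4 ≈ 236 N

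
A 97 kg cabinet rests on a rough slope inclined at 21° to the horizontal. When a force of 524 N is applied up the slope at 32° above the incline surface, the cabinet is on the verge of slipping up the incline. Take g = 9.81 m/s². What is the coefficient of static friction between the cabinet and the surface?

On the verge of sliding up the incline, friction is at its maximum μN and acts down the slope.
Perpendicular to incline: N = W cos 21° − P sin 32° = 888.4 − 277.7 = 610.7 N.
Along incline: P cos 32° − μN = W sin 21° → μ = −(W sin 21° − P cos 32°) / N = 0.1693.

μ ≈ 0.169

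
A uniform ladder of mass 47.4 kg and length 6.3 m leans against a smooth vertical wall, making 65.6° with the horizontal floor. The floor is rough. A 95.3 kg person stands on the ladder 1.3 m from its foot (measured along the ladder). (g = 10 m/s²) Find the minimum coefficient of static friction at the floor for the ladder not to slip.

μ_min ≈ 0.138

ΣF_y = 0: N_floor = 47.4×10 + 95.3×10 = 1427 N.
Torques about the foot: N_wall · 6.3 sin 65.6° = 47.4×10×3.15 cos 65.6° + 95.3×10×1.3 cos 65.6° → N_wall = 196.71 N.
ΣF_x = 0: f_floor = N_wall = 196.71 N.
μ_min = f_floor / N_floor = 196.71 / 1427 = 0.1379.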